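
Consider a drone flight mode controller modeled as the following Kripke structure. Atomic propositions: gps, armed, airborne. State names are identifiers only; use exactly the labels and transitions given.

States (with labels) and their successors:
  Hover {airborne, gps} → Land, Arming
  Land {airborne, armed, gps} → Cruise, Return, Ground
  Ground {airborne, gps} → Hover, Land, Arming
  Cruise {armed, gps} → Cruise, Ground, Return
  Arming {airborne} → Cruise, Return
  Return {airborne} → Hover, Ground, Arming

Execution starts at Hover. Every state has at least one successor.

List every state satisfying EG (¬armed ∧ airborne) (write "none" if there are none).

{Hover, Ground, Arming, Return}

States satisfying ¬armed ∧ airborne: {Hover, Ground, Arming, Return}.
States satisfying EG (¬armed ∧ airborne): {Hover, Ground, Arming, Return}.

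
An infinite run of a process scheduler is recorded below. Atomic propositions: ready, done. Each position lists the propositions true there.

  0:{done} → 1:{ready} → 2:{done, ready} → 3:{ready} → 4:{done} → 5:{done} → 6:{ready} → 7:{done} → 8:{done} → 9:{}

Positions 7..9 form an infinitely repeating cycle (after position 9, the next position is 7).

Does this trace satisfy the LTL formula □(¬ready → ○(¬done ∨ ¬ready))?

Satisfied

¬ready → ○(¬done ∨ ¬ready) holds at every position 0..9, and those are all positions ever visited, so □(¬ready → ○(¬done ∨ ¬ready)) holds.
Positions where ¬ready holds: 0, 4, 5, 7, 8, 9.
Check ○(¬done ∨ ¬ready) at each: 0→ok, 4→ok, 5→ok, 7→ok, 8→ok, 9→ok.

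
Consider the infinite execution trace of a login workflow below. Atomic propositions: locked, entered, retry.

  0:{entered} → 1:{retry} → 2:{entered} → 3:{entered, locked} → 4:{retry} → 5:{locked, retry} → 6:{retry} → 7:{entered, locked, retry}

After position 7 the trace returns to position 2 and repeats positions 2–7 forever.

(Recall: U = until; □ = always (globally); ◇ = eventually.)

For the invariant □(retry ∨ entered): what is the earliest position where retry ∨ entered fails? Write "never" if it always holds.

retry ∨ entered holds at every position 0..7, and those are all the positions the trace ever visits, so the invariant □(retry ∨ entered) is never violated.

never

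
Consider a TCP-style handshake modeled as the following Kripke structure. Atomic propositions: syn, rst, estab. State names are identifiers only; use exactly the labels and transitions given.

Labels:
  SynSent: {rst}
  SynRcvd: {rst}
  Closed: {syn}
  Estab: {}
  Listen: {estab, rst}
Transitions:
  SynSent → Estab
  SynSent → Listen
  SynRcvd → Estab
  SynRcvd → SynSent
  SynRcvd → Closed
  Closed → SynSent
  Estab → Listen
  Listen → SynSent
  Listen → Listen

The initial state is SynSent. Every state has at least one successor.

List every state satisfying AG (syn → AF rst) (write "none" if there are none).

States satisfying syn → AF rst: {SynSent, SynRcvd, Closed, Estab, Listen}.
States satisfying AG (syn → AF rst): {SynSent, SynRcvd, Closed, Estab, Listen}.

{SynSent, SynRcvd, Closed, Estab, Listen}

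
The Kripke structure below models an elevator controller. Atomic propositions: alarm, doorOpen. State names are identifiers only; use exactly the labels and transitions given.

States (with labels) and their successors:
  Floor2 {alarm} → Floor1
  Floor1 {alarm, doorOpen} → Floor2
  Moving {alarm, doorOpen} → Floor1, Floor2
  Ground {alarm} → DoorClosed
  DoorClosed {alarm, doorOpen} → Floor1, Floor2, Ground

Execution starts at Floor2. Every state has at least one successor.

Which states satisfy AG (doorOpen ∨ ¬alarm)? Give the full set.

none

States satisfying doorOpen ∨ ¬alarm: {Floor1, Moving, DoorClosed}.
States satisfying AG (doorOpen ∨ ¬alarm): ∅.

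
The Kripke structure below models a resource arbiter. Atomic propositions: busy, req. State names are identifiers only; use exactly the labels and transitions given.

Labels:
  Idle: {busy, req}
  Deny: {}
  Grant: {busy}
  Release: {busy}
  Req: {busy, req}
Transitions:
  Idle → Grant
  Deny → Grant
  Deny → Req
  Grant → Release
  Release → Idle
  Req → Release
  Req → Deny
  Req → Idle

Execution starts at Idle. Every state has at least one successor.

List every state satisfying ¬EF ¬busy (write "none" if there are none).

States satisfying ¬busy: {Deny}.
States satisfying EF ¬busy: {Deny, Req}.
States satisfying ¬EF ¬busy: {Idle, Grant, Release}.

{Idle, Grant, Release}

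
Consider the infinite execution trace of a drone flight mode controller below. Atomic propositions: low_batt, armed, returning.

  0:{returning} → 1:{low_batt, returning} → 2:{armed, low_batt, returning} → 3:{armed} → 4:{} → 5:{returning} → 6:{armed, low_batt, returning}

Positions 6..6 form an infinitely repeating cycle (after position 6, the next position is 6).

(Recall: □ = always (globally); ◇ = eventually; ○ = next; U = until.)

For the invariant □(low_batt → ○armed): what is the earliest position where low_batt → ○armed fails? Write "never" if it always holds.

low_batt → ○armed holds at every position 0..6, and those are all the positions the trace ever visits, so the invariant □(low_batt → ○armed) is never violated.

never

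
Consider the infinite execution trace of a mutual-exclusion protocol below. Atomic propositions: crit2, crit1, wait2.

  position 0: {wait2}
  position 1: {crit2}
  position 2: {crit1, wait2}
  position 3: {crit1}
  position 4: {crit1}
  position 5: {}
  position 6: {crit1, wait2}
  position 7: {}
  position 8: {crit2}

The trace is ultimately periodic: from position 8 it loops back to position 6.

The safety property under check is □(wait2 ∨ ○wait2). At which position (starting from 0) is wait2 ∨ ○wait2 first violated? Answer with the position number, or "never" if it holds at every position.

Check wait2 ∨ ○wait2 at each position in order: 0 ✓, 1 ✓, 2 ✓.
At position 3 the labels are {crit1} and the next position 4 has {crit1}, so wait2 ∨ ○wait2 is false there. This is the first violation.

3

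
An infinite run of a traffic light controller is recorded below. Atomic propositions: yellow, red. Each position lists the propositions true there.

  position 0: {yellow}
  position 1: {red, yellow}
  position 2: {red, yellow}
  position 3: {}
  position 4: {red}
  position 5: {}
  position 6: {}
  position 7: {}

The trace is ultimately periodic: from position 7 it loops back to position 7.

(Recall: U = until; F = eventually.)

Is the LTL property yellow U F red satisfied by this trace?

Walking from position 0: F red first holds at position 0, and yellow holds at every earlier position along the way, so yellow U F red holds.

Yes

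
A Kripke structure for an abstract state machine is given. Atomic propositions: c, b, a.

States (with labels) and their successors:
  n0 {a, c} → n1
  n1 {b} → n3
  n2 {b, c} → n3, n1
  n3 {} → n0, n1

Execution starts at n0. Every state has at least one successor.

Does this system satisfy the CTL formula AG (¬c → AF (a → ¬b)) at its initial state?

Yes

States satisfying ¬c → AF (a → ¬b): {n0, n1, n2, n3}.
States satisfying AG (¬c → AF (a → ¬b)): {n0, n1, n2, n3}.
Every state reachable from n0 satisfies ¬c → AF (a → ¬b).
n0 ∈ Sat(AG (¬c → AF (a → ¬b))).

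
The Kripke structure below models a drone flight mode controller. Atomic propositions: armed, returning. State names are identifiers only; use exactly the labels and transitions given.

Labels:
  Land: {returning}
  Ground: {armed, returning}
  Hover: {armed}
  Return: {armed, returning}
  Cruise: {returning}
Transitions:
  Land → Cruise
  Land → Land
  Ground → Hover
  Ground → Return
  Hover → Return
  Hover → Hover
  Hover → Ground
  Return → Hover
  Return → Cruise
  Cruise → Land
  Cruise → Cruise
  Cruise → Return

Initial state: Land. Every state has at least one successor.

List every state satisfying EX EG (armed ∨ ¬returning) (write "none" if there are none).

{Ground, Hover, Return, Cruise}

States satisfying EG (armed ∨ ¬returning): {Ground, Hover, Return}.
States satisfying EX EG (armed ∨ ¬returning): {Ground, Hover, Return, Cruise}.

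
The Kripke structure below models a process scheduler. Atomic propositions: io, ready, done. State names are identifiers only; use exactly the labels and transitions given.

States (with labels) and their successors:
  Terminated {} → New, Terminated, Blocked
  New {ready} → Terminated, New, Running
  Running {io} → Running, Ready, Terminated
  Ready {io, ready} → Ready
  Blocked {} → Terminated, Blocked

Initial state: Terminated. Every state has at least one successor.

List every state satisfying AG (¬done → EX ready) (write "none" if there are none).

{Ready}

States satisfying ¬done → EX ready: {Terminated, New, Running, Ready}.
States satisfying AG (¬done → EX ready): {Ready}.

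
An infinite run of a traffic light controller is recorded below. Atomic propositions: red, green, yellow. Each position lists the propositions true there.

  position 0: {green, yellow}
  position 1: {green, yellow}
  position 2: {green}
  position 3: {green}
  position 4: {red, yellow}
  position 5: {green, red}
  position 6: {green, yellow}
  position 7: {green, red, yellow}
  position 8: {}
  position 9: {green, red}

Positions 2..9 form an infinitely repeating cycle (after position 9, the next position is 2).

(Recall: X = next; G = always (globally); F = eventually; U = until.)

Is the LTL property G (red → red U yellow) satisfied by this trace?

red → red U yellow must hold at every position from 0 onward. It fails at position 9, so G (red → red U yellow) is false.
Positions where red holds: 4, 5, 7, 9.
Check red U yellow at each: 4→ok, 5→ok, 7→ok, 9→fails.

No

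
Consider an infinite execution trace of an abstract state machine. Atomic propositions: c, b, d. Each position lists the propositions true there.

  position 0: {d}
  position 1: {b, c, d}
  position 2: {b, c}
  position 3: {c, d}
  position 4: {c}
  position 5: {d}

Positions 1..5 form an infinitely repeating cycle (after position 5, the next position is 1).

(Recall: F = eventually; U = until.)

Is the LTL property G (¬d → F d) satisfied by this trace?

Satisfied

¬d → F d holds at every position 0..5, and those are all positions ever visited, so G (¬d → F d) holds.
Positions where ¬d holds: 2, 4.
Check F d at each: 2→ok, 4→ok.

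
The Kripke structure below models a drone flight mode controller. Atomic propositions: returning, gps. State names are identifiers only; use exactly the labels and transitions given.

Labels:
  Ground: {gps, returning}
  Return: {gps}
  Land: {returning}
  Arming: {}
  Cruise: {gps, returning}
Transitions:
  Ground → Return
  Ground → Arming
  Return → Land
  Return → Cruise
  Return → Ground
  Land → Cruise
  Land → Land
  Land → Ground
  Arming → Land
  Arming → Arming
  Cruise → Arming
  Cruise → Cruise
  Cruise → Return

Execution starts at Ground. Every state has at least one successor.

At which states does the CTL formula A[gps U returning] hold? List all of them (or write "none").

States satisfying gps: {Ground, Return, Cruise}.
States satisfying returning: {Ground, Land, Cruise}.
States satisfying A[gps U returning]: {Ground, Return, Land, Cruise}.

{Ground, Return, Land, Cruise}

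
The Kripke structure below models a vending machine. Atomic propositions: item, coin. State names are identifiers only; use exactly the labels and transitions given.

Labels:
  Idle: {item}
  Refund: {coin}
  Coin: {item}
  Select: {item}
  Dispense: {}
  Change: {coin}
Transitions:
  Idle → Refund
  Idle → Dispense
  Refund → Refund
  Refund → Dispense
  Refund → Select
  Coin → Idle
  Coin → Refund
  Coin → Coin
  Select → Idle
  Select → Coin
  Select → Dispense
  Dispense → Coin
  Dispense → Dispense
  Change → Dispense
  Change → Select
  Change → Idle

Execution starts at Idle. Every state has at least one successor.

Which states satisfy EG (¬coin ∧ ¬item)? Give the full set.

States satisfying ¬coin ∧ ¬item: {Dispense}.
States satisfying EG (¬coin ∧ ¬item): {Dispense}.

{Dispense}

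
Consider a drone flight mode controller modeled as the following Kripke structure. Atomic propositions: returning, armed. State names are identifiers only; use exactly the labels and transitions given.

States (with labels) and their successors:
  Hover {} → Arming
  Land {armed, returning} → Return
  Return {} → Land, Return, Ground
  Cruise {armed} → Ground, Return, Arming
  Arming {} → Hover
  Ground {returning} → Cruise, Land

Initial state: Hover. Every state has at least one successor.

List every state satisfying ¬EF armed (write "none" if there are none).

{Hover, Arming}

States satisfying armed: {Land, Cruise}.
States satisfying EF armed: {Land, Return, Cruise, Ground}.
States satisfying ¬EF armed: {Hover, Arming}.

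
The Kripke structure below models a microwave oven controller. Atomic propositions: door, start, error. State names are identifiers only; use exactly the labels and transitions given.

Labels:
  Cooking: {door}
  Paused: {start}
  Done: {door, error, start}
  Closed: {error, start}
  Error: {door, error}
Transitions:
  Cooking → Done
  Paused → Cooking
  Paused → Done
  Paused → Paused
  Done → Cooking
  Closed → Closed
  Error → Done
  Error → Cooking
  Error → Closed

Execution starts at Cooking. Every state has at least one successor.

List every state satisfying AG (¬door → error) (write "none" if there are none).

States satisfying ¬door → error: {Cooking, Done, Closed, Error}.
States satisfying AG (¬door → error): {Cooking, Done, Closed, Error}.

{Cooking, Done, Closed, Error}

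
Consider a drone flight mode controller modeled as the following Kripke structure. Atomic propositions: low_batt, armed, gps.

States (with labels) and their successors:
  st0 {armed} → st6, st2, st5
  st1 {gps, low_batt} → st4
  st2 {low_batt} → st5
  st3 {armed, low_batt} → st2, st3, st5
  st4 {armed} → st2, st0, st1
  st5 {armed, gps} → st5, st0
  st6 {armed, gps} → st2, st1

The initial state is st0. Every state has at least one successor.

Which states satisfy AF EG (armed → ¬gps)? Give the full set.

States satisfying EG (armed → ¬gps): {st1, st3, st4}.
States satisfying AF EG (armed → ¬gps): {st1, st3, st4}.

{st1, st3, st4}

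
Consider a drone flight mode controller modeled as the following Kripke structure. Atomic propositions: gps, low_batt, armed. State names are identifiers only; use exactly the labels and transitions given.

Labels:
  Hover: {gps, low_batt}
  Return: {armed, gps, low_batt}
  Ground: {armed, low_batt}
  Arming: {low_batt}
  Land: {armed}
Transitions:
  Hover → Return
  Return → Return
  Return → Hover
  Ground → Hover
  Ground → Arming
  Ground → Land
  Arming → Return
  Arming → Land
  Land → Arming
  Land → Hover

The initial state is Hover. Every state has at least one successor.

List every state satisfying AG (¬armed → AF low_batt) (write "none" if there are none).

{Hover, Return, Ground, Arming, Land}

States satisfying ¬armed → AF low_batt: {Hover, Return, Ground, Arming, Land}.
States satisfying AG (¬armed → AF low_batt): {Hover, Return, Ground, Arming, Land}.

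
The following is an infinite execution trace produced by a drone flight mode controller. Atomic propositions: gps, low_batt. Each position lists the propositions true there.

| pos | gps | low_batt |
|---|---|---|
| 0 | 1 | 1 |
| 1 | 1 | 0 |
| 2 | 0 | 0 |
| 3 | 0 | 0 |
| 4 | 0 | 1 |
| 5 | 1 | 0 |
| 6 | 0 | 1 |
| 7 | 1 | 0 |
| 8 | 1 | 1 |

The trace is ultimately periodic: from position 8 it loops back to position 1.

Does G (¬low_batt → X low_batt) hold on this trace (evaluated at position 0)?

¬low_batt → X low_batt must hold at every position from 0 onward. It fails at position 1, so G (¬low_batt → X low_batt) is false.
Positions where ¬low_batt holds: 1, 2, 3, 5, 7.
Check X low_batt at each: 1→fails, 2→fails, 3→ok, 5→ok, 7→ok.

Violated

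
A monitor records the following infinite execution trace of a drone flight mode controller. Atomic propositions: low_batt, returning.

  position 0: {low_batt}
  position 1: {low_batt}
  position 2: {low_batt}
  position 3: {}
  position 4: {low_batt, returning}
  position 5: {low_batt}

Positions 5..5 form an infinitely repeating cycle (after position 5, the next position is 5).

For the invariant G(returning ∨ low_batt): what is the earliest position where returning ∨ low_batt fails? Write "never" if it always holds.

3

Check returning ∨ low_batt at each position in order: 0 ✓, 1 ✓, 2 ✓.
At position 3 the labels are {}, so returning ∨ low_batt is false there. This is the first violation.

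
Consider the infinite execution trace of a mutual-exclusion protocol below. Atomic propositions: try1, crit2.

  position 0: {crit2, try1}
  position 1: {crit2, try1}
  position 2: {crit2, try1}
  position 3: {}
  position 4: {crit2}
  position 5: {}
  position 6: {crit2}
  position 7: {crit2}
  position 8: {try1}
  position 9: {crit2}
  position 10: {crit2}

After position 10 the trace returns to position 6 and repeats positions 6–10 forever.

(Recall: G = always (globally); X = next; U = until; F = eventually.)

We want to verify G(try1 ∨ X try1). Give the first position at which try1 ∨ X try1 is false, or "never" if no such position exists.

3

Check try1 ∨ X try1 at each position in order: 0 ✓, 1 ✓, 2 ✓.
At position 3 the labels are {} and the next position 4 has {crit2}, so try1 ∨ X try1 is false there. This is the first violation.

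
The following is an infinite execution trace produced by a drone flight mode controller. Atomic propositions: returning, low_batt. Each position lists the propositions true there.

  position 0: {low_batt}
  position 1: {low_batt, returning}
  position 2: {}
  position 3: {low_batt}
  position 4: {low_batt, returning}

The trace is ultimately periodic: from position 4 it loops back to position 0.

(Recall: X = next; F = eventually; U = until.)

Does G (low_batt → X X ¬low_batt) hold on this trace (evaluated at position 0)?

Violated

low_batt → X X ¬low_batt must hold at every position from 0 onward. It fails at position 1, so G (low_batt → X X ¬low_batt) is false.
Positions where low_batt holds: 0, 1, 3, 4.
Check X X ¬low_batt at each: 0→ok, 1→fails, 3→fails, 4→fails.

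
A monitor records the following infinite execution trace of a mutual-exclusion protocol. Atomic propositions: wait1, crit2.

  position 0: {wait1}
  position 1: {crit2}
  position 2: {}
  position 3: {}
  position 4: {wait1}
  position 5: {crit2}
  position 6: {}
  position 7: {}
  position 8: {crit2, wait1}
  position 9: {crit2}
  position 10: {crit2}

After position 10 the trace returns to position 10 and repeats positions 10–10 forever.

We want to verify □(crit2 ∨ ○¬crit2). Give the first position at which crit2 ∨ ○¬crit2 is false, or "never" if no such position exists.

At position 0 the labels are {wait1} and the next position 1 has {crit2}, so crit2 ∨ ○¬crit2 is false there. This is the first violation.

0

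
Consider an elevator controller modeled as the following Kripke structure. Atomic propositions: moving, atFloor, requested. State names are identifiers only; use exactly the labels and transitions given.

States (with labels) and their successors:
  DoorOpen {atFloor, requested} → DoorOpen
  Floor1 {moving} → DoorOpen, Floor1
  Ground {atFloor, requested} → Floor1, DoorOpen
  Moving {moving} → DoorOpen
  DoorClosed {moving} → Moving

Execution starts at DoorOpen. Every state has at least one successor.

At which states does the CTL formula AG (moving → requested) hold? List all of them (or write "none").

{DoorOpen}

States satisfying moving → requested: {DoorOpen, Ground}.
States satisfying AG (moving → requested): {DoorOpen}.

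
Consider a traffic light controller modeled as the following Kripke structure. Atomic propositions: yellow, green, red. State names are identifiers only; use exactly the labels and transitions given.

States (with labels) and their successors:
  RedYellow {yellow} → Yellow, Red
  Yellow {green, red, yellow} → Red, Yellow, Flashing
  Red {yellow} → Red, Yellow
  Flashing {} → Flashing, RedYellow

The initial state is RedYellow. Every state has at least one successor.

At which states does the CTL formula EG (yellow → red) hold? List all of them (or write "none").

{Yellow, Flashing}

States satisfying yellow → red: {Yellow, Flashing}.
States satisfying EG (yellow → red): {Yellow, Flashing}.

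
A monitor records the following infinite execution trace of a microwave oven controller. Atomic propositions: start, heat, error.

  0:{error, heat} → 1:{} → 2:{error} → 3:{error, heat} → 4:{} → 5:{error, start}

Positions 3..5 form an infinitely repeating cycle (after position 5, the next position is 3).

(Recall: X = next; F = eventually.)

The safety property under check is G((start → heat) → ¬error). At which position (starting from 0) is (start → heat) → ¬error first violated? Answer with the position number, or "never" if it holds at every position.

At position 0 the labels are {error, heat}, so (start → heat) → ¬error is false there. This is the first violation.

0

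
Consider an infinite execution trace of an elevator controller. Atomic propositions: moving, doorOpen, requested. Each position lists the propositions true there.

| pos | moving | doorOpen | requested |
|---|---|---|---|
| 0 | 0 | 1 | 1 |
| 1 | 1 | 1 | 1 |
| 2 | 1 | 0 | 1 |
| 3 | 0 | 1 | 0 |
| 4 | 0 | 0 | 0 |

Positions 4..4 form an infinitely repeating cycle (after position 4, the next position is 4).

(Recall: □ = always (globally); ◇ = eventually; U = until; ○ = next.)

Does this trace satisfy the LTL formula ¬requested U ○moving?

Walking from position 0: ○moving first holds at position 0, and ¬requested holds at every earlier position along the way, so ¬requested U ○moving holds.

Yes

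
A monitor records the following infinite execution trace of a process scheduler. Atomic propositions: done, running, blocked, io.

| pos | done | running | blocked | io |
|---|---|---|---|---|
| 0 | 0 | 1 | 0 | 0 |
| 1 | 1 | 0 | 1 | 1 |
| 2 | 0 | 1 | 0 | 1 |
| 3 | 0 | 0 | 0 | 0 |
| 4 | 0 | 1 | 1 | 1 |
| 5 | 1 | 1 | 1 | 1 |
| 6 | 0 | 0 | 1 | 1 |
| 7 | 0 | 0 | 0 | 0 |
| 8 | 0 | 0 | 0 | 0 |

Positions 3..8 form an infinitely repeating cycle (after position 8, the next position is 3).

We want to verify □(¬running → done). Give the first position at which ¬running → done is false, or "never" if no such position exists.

3

Check ¬running → done at each position in order: 0 ✓, 1 ✓, 2 ✓.
At position 3 the labels are {}, so ¬running → done is false there. This is the first violation.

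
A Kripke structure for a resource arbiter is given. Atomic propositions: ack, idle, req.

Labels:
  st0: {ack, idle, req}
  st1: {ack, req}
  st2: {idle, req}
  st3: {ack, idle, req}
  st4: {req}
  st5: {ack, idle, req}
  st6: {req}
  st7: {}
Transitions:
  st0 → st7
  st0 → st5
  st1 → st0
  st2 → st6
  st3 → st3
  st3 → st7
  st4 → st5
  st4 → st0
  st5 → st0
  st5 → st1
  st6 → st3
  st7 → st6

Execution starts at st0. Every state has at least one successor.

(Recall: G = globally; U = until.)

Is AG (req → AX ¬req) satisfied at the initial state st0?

Does not hold

States satisfying req → AX ¬req: {st7}.
States satisfying AG (req → AX ¬req): ∅.
st0 is reachable from st0 and violates req → AX ¬req, so AG fails at st0.
st0 ∉ Sat(AG (req → AX ¬req)).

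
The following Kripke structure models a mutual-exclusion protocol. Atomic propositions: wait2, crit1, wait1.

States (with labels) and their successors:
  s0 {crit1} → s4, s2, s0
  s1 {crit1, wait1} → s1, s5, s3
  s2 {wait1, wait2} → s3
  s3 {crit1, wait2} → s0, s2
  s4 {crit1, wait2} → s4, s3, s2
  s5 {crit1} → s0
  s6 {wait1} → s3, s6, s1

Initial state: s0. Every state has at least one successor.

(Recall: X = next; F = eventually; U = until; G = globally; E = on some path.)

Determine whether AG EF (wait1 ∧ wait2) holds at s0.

States satisfying EF (wait1 ∧ wait2): {s0, s1, s2, s3, s4, s5, s6}.
States satisfying AG EF (wait1 ∧ wait2): {s0, s1, s2, s3, s4, s5, s6}.
Every state reachable from s0 satisfies EF (wait1 ∧ wait2).
s0 ∈ Sat(AG EF (wait1 ∧ wait2)).

Satisfied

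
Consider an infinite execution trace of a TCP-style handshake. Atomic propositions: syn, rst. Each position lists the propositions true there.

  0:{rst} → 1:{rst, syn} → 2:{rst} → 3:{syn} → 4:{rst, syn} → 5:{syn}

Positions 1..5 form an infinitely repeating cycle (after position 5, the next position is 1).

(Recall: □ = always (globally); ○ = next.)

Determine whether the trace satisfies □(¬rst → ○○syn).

¬rst → ○○syn must hold at every position from 0 onward. It fails at position 5, so □(¬rst → ○○syn) is false.
Positions where ¬rst holds: 3, 5.
Check ○○syn at each: 3→ok, 5→fails.

No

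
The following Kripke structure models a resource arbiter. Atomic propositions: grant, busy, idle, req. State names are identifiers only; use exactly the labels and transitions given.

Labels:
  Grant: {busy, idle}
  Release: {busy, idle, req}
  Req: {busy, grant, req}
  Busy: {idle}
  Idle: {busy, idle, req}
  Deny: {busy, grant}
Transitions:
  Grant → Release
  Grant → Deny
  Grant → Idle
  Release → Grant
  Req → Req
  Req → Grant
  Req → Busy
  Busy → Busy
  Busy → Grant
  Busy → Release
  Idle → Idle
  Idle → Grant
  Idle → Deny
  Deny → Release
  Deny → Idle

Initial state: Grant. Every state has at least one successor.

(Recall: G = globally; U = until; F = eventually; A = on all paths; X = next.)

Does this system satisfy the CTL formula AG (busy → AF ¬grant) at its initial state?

States satisfying busy → AF ¬grant: {Grant, Release, Busy, Idle, Deny}.
States satisfying AG (busy → AF ¬grant): {Grant, Release, Busy, Idle, Deny}.
Every state reachable from Grant satisfies busy → AF ¬grant.
Grant ∈ Sat(AG (busy → AF ¬grant)).

Holds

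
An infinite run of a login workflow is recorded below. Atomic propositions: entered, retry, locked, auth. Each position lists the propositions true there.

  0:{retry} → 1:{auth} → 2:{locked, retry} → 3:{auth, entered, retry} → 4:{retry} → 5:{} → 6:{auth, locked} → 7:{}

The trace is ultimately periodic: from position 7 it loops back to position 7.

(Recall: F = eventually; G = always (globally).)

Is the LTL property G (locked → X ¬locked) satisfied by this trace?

Satisfied

locked → X ¬locked holds at every position 0..7, and those are all positions ever visited, so G (locked → X ¬locked) holds.
Positions where locked holds: 2, 6.
Check X ¬locked at each: 2→ok, 6→ok.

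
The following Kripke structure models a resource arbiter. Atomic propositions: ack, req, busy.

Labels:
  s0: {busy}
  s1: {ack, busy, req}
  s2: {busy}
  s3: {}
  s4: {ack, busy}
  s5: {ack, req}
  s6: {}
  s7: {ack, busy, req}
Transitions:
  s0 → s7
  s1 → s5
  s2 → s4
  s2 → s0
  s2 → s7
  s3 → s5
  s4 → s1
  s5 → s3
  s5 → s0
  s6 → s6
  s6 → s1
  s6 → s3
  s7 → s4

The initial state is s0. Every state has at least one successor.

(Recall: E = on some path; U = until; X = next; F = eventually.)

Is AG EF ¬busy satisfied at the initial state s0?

States satisfying EF ¬busy: {s0, s1, s2, s3, s4, s5, s6, s7}.
States satisfying AG EF ¬busy: {s0, s1, s2, s3, s4, s5, s6, s7}.
Every state reachable from s0 satisfies EF ¬busy.
s0 ∈ Sat(AG EF ¬busy).

Satisfied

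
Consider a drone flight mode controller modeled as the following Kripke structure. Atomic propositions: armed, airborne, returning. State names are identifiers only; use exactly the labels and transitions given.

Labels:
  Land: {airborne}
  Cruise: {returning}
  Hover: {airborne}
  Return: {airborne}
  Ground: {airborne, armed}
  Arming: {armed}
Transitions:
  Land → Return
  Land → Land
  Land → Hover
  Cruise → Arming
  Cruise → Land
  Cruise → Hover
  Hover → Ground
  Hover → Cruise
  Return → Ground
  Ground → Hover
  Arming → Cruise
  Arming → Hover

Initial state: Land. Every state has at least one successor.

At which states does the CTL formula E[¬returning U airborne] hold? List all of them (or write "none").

{Land, Hover, Return, Ground, Arming}

States satisfying ¬returning: {Land, Hover, Return, Ground, Arming}.
States satisfying airborne: {Land, Hover, Return, Ground}.
States satisfying E[¬returning U airborne]: {Land, Hover, Return, Ground, Arming}.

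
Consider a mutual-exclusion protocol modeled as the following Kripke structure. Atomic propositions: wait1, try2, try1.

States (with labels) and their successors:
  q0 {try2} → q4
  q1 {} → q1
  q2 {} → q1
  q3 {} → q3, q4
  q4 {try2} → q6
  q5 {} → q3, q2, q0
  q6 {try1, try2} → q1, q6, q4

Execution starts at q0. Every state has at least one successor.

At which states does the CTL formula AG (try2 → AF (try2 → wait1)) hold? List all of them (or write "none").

{q1, q2}

States satisfying try2 → AF (try2 → wait1): {q1, q2, q3, q5}.
States satisfying AG (try2 → AF (try2 → wait1)): {q1, q2}.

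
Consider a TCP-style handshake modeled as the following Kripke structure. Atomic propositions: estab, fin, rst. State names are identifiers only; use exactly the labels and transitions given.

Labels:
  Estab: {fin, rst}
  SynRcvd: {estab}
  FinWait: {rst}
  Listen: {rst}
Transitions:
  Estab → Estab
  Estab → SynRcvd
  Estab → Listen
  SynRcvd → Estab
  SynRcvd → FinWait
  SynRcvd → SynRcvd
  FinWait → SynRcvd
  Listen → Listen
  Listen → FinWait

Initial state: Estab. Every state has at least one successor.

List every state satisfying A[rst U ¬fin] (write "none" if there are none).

{SynRcvd, FinWait, Listen}

States satisfying rst: {Estab, FinWait, Listen}.
States satisfying ¬fin: {SynRcvd, FinWait, Listen}.
States satisfying A[rst U ¬fin]: {SynRcvd, FinWait, Listen}.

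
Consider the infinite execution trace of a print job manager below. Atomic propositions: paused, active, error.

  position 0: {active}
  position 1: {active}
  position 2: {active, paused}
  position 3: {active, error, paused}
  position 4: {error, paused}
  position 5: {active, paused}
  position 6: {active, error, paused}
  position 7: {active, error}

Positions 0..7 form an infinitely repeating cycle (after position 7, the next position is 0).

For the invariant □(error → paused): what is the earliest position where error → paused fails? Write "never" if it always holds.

7

Check error → paused at each position in order: 0 ✓, 1 ✓, 2 ✓, 3 ✓, 4 ✓, 5 ✓, 6 ✓.
At position 7 the labels are {active, error}, so error → paused is false there. This is the first violation.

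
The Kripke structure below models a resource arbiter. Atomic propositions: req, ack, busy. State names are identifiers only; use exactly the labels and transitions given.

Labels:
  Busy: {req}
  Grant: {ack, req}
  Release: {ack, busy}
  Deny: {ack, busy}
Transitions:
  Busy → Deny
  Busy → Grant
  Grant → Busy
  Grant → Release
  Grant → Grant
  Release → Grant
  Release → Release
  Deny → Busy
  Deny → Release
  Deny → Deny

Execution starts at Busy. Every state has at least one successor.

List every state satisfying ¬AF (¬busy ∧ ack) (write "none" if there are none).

States satisfying ¬busy ∧ ack: {Grant}.
States satisfying AF (¬busy ∧ ack): {Grant}.
States satisfying ¬AF (¬busy ∧ ack): {Busy, Release, Deny}.

{Busy, Release, Deny}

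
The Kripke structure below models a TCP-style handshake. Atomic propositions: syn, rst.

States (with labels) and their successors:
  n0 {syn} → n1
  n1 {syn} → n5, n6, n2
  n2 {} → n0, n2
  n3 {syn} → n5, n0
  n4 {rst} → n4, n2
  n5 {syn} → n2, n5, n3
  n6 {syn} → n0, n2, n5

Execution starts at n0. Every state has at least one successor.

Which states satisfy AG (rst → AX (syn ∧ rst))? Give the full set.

States satisfying rst → AX (syn ∧ rst): {n0, n1, n2, n3, n5, n6}.
States satisfying AG (rst → AX (syn ∧ rst)): {n0, n1, n2, n3, n5, n6}.

{n0, n1, n2, n3, n5, n6}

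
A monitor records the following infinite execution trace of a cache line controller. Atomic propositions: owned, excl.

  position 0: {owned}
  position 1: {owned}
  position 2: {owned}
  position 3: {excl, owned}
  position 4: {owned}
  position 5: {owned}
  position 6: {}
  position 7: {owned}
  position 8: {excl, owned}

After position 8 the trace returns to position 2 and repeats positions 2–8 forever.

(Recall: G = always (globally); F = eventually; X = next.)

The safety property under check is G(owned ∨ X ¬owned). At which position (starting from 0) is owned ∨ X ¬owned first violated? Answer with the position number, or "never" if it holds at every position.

6

Check owned ∨ X ¬owned at each position in order: 0 ✓, 1 ✓, 2 ✓, 3 ✓, 4 ✓, 5 ✓.
At position 6 the labels are {} and the next position 7 has {owned}, so owned ∨ X ¬owned is false there. This is the first violation.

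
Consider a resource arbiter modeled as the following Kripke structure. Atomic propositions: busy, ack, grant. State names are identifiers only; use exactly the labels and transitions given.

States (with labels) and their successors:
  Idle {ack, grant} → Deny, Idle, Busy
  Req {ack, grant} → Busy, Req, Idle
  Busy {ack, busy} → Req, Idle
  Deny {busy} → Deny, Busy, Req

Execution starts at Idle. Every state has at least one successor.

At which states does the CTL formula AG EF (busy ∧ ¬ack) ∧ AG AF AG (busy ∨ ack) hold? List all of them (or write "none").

States satisfying EF (busy ∧ ¬ack): {Idle, Req, Busy, Deny}.
States satisfying AG EF (busy ∧ ¬ack): {Idle, Req, Busy, Deny}.
States satisfying AF AG (busy ∨ ack): {Idle, Req, Busy, Deny}.
States satisfying AG AF AG (busy ∨ ack): {Idle, Req, Busy, Deny}.
States satisfying AG EF (busy ∧ ¬ack) ∧ AG AF AG (busy ∨ ack): {Idle, Req, Busy, Deny}.

{Idle, Req, Busy, Deny}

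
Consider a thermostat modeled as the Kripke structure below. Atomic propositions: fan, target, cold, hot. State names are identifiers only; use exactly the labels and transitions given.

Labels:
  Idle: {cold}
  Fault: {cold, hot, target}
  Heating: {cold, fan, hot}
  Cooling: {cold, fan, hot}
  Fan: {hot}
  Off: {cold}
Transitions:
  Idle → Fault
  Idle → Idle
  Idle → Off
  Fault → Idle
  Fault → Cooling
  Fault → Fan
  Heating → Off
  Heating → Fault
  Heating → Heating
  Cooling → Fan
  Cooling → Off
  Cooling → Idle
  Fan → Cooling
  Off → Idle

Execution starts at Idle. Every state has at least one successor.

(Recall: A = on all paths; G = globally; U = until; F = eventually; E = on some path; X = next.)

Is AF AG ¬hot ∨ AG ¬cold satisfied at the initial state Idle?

Does not hold

States satisfying AG ¬hot: ∅.
States satisfying AF AG ¬hot: ∅.
States satisfying ¬cold: {Fan}.
States satisfying AG ¬cold: ∅.
States satisfying AF AG ¬hot ∨ AG ¬cold: ∅.
Idle ∉ Sat(AF AG ¬hot ∨ AG ¬cold).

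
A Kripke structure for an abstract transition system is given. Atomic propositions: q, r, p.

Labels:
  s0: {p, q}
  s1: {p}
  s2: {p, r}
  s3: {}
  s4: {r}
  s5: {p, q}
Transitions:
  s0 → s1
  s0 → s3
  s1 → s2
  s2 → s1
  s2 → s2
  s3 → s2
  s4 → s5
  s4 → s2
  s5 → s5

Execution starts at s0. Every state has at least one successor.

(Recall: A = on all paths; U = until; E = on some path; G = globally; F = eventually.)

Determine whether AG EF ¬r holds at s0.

States satisfying EF ¬r: {s0, s1, s2, s3, s4, s5}.
States satisfying AG EF ¬r: {s0, s1, s2, s3, s4, s5}.
Every state reachable from s0 satisfies EF ¬r.
s0 ∈ Sat(AG EF ¬r).

Holds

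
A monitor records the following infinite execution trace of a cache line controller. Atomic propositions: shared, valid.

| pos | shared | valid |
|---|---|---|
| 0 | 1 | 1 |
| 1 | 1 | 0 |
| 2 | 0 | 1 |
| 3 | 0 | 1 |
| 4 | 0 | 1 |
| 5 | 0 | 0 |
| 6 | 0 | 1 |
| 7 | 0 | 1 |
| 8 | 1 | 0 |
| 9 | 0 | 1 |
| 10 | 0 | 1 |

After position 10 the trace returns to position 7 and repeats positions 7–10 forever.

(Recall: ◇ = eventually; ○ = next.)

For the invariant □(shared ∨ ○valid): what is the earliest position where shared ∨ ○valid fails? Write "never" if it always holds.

Check shared ∨ ○valid at each position in order: 0 ✓, 1 ✓, 2 ✓, 3 ✓.
At position 4 the labels are {valid} and the next position 5 has {}, so shared ∨ ○valid is false there. This is the first violation.

4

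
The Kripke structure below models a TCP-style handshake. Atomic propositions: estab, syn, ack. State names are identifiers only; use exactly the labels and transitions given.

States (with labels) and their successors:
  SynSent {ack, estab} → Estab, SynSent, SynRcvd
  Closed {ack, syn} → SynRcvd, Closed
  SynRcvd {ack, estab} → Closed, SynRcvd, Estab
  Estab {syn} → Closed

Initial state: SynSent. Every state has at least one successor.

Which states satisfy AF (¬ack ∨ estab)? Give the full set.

States satisfying ¬ack ∨ estab: {SynSent, SynRcvd, Estab}.
States satisfying AF (¬ack ∨ estab): {SynSent, SynRcvd, Estab}.

{SynSent, SynRcvd, Estab}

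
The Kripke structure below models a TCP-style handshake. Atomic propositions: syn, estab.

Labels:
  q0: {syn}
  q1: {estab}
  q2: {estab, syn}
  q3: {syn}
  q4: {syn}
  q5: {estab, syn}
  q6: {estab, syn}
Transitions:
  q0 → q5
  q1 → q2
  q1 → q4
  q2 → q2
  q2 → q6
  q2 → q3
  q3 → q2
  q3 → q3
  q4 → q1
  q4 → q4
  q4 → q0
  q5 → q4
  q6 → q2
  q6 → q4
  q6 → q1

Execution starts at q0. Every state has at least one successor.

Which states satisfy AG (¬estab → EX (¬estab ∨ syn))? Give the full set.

{q0, q1, q2, q3, q4, q5, q6}

States satisfying ¬estab → EX (¬estab ∨ syn): {q0, q1, q2, q3, q4, q5, q6}.
States satisfying AG (¬estab → EX (¬estab ∨ syn)): {q0, q1, q2, q3, q4, q5, q6}.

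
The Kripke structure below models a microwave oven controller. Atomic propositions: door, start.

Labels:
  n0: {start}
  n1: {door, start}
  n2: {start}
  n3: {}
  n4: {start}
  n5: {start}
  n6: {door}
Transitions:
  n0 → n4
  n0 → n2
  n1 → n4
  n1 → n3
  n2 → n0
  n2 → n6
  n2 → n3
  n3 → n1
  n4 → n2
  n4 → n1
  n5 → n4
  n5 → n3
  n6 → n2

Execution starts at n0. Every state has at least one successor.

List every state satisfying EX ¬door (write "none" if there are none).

{n0, n1, n2, n4, n5, n6}

States satisfying ¬door: {n0, n2, n3, n4, n5}.
States satisfying EX ¬door: {n0, n1, n2, n4, n5, n6}.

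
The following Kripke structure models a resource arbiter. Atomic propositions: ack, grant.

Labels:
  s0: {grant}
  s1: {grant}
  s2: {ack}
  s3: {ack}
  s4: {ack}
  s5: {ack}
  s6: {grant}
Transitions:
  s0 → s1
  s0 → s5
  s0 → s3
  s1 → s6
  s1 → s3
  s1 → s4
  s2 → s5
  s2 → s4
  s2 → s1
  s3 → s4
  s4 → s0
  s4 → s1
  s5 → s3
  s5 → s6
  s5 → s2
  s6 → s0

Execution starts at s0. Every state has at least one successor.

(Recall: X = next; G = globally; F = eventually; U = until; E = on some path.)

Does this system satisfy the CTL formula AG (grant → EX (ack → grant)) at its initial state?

States satisfying grant → EX (ack → grant): {s0, s1, s2, s3, s4, s5, s6}.
States satisfying AG (grant → EX (ack → grant)): {s0, s1, s2, s3, s4, s5, s6}.
Every state reachable from s0 satisfies grant → EX (ack → grant).
s0 ∈ Sat(AG (grant → EX (ack → grant))).

Yes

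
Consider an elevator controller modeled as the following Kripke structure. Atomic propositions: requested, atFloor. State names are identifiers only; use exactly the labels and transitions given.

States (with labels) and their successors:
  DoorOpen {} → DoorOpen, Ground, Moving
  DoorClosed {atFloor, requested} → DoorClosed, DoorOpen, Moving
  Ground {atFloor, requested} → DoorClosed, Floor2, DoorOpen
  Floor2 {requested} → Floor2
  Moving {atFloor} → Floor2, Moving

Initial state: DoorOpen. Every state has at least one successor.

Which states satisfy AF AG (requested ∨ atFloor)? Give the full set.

{Floor2, Moving}

States satisfying AG (requested ∨ atFloor): {Floor2, Moving}.
States satisfying AF AG (requested ∨ atFloor): {Floor2, Moving}.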